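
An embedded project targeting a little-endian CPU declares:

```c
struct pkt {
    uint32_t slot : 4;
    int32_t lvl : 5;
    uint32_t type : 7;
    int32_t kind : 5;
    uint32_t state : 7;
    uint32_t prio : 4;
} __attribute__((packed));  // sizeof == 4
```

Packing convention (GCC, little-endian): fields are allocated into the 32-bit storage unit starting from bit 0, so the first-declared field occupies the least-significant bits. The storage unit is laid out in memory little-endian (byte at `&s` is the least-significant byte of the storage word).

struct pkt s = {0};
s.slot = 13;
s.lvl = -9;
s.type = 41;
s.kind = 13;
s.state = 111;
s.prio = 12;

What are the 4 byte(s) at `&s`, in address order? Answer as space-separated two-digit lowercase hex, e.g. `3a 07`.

[0+:4] slot=13 & 0xf = 0xd; word=0x0000000d
[4+:5] lvl=-9 & 0x1f = 0x17; word=0x0000017d
[9+:7] type=41 & 0x7f = 0x29; word=0x0000537d
[16+:5] kind=13 & 0x1f = 0xd; word=0x000d537d
[21+:7] state=111 & 0x7f = 0x6f; word=0x0ded537d
[28+:4] prio=12 & 0xf = 0xc; word=0xcded537d
word = 0xcded537d → little-endian bytes:
  [0]=0x7d  [1]=0x53  [2]=0xed  [3]=0xcd

7d 53 ed cd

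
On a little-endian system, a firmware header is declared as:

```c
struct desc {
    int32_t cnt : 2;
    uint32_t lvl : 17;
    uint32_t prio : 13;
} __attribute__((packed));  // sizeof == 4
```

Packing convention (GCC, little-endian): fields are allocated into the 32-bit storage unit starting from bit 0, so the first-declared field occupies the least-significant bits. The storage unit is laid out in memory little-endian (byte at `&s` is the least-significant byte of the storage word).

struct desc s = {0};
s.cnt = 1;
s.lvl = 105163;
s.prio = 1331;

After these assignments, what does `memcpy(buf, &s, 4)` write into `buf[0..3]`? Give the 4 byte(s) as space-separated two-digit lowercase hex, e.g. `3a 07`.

cnt:2 = 1 → 0x1 << 0 → word 0x00000001
lvl:17 = 105163 → 0x19acb << 2 → word 0x00066b2d
prio:13 = 1331 → 0x533 << 19 → word 0x299e6b2d
word = 0x299e6b2d → little-endian bytes:
  [0]=0x2d  [1]=0x6b  [2]=0x9e  [3]=0x29

2d 6b 9e 29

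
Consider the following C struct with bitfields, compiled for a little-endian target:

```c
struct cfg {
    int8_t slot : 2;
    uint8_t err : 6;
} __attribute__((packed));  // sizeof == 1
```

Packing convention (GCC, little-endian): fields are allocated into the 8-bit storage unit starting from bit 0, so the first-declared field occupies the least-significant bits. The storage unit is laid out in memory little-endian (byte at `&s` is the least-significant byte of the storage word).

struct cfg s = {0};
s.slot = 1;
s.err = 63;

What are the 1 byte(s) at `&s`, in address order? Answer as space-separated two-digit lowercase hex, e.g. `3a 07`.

slot:2 = 1 → 0x1 << 0 → word 0x01
err:6 = 63 → 0x3f << 2 → word 0xfd
word = 0xfd → little-endian bytes:
  [0]=0xfd

fd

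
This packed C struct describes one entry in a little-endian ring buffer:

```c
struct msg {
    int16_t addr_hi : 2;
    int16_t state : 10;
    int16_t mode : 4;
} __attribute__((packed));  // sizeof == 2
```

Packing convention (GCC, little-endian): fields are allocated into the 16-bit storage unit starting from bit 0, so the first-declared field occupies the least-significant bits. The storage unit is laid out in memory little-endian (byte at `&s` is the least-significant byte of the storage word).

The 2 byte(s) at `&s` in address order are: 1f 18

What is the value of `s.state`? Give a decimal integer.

-505

[0]=0x1f [1]=0x18 (little-endian) → word 0x181f
addr_hi:2 @ bit 0 → (0x181f>>0)&0x3 = 0x3
state:10 @ bit 2 → (0x181f>>2)&0x3ff = 0x207  ←
mode:4 @ bit 12 → (0x181f>>12)&0xf = 0x1
state signed 10b, MSB=1: 519 - 1024 = -505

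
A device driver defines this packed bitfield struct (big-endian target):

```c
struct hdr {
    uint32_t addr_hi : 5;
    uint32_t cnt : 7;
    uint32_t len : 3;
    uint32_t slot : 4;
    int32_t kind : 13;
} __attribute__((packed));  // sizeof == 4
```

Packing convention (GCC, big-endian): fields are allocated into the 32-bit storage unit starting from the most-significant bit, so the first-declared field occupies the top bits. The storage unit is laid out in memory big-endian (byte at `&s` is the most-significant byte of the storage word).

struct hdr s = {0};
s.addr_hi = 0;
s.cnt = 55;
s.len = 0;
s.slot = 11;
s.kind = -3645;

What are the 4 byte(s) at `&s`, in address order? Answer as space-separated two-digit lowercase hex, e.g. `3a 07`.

[27+:5] addr_hi=0 & 0x1f = 0x0; word=0x00000000
[20+:7] cnt=55 & 0x7f = 0x37; word=0x03700000
[17+:3] len=0 & 0x7 = 0x0; word=0x03700000
[13+:4] slot=11 & 0xf = 0xb; word=0x03716000
[0+:13] kind=-3645 & 0x1fff = 0x11c3; word=0x037171c3
word = 0x037171c3 → big-endian bytes:
  [0]=0x03  [1]=0x71  [2]=0x71  [3]=0xc3

03 71 71 c3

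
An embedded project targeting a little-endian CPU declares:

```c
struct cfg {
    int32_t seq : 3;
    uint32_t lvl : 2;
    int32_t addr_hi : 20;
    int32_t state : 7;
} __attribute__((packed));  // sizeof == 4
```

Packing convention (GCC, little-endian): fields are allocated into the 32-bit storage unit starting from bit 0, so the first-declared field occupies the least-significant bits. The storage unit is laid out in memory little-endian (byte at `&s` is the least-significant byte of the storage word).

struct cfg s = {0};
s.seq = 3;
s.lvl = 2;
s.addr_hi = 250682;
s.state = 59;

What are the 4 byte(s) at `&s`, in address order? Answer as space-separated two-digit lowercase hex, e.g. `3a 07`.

seq:3 = 3 → 0x3 << 0 → word 0x00000003
lvl:2 = 2 → 0x2 << 3 → word 0x00000013
addr_hi:20 = 250682 → 0x3d33a << 5 → word 0x007a6753
state:7 = 59 → 0x3b << 25 → word 0x767a6753
word = 0x767a6753 → little-endian bytes:
  [0]=0x53  [1]=0x67  [2]=0x7a  [3]=0x76

53 67 7a 76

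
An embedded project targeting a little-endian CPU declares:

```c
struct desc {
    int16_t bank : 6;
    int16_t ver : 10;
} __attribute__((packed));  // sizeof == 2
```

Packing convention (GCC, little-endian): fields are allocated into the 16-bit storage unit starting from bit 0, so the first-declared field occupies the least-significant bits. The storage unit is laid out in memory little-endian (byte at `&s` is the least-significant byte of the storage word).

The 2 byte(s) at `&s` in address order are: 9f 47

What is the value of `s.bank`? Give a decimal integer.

31

[0]=0x9f [1]=0x47 (little-endian) → word 0x479f
bank [0+:6] = (word>>0) & 0x3f = 31  ←
ver [6+:10] = (word>>6) & 0x3ff = 286
bank signed 6b, MSB=0: value = 31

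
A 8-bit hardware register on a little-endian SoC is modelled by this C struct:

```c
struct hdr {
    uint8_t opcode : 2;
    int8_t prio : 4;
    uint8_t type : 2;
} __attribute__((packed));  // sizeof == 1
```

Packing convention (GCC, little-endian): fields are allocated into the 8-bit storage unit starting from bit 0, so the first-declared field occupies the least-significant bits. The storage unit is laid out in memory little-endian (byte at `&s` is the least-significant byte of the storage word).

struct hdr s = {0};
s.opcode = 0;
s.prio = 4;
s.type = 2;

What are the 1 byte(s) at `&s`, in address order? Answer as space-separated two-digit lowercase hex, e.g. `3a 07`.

90

opcode (2b) val=0 bits=0x0 at bit 0: 0x00
prio (4b) val=4 bits=0x4 at bit 2: 0x10
type (2b) val=2 bits=0x2 at bit 6: 0x90
word = 0x90 → little-endian bytes:
  [0]=0x90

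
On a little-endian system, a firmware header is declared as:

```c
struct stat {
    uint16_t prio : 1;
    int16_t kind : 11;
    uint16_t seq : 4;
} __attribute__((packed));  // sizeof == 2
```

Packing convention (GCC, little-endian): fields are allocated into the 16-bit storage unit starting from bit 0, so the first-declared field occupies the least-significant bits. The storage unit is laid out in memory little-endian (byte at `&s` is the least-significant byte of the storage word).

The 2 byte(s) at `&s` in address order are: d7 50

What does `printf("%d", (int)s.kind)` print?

[0]=0xd7 [1]=0x50 (little-endian) → word 0x50d7
prio:1 @ bit 0 → (0x50d7>>0)&0x1 = 0x1
kind:11 @ bit 1 → (0x50d7>>1)&0x7ff = 0x6b  ←
seq:4 @ bit 12 → (0x50d7>>12)&0xf = 0x5
kind signed 11b, MSB=0: value = 107

107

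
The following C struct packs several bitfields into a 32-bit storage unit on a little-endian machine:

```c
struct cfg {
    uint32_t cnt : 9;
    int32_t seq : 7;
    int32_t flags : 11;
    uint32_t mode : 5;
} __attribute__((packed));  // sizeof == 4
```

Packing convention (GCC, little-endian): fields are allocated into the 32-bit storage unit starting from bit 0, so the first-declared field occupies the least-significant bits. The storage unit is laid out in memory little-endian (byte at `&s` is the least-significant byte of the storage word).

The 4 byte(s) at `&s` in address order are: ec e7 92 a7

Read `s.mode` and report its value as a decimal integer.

20

[0]=0xec [1]=0xe7 [2]=0x92 [3]=0xa7 (little-endian) → word 0xa792e7ec
cnt [0+:9] = (word>>0) & 0x1ff = 492
seq [9+:7] = (word>>9) & 0x7f = 115
flags [16+:11] = (word>>16) & 0x7ff = 1938
mode [27+:5] = (word>>27) & 0x1f = 20  ←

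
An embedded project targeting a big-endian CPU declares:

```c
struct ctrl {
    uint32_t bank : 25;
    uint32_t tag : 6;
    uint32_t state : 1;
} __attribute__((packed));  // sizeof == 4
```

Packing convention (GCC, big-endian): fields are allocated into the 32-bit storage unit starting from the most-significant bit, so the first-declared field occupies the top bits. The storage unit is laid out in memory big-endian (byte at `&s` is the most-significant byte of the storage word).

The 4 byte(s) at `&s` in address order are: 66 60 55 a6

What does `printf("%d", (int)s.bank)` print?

13418667

[0]=0x66 [1]=0x60 [2]=0x55 [3]=0xa6 (big-endian) → word 0x666055a6
bank:25 @ bit 7 → (0x666055a6>>7)&0x1ffffff = 0xccc0ab  ←
tag:6 @ bit 1 → (0x666055a6>>1)&0x3f = 0x13
state:1 @ bit 0 → (0x666055a6>>0)&0x1 = 0x0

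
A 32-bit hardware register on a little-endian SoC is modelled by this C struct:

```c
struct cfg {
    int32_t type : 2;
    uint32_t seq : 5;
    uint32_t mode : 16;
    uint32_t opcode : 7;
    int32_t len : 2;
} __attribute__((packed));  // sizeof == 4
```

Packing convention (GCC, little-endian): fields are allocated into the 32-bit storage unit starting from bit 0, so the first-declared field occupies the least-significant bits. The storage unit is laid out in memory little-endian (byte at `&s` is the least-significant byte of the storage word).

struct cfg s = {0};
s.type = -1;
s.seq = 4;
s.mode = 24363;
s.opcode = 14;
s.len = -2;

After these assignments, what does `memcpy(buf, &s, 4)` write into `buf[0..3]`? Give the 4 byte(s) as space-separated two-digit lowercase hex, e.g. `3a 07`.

type (2b) val=-1 bits=0x3 at bit 0: 0x00000003
seq (5b) val=4 bits=0x4 at bit 2: 0x00000013
mode (16b) val=24363 bits=0x5f2b at bit 7: 0x002f9593
opcode (7b) val=14 bits=0xe at bit 23: 0x072f9593
len (2b) val=-2 bits=0x2 at bit 30: 0x872f9593
word = 0x872f9593 → little-endian bytes:
  [0]=0x93  [1]=0x95  [2]=0x2f  [3]=0x87

93 95 2f 87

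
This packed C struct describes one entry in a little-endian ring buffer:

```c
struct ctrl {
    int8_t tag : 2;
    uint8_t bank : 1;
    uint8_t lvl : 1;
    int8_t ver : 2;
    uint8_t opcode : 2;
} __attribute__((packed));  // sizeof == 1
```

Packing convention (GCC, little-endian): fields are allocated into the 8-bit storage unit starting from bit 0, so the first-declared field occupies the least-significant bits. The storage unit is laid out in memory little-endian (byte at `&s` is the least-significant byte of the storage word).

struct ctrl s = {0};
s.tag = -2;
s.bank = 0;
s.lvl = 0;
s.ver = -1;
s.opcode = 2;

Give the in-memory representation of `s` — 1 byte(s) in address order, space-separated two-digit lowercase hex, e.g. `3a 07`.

tag:2 = -2 → 0x2 << 0 → word 0x02
bank:1 = 0 → 0x0 << 2 → word 0x02
lvl:1 = 0 → 0x0 << 3 → word 0x02
ver:2 = -1 → 0x3 << 4 → word 0x32
opcode:2 = 2 → 0x2 << 6 → word 0xb2
word = 0xb2 → little-endian bytes:
  [0]=0xb2

b2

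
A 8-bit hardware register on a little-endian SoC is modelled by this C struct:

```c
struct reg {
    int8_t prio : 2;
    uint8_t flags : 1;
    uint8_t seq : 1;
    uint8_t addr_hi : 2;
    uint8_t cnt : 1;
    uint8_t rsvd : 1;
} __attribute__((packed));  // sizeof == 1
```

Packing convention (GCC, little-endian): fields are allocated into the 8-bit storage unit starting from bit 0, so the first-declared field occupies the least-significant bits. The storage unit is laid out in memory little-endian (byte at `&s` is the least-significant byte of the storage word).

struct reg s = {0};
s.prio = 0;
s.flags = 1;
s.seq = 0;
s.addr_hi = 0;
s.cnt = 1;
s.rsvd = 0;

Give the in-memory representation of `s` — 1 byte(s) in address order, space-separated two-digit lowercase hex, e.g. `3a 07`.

44

prio:2 = 0 → 0x0 << 0 → word 0x00
flags:1 = 1 → 0x1 << 2 → word 0x04
seq:1 = 0 → 0x0 << 3 → word 0x04
addr_hi:2 = 0 → 0x0 << 4 → word 0x04
cnt:1 = 1 → 0x1 << 6 → word 0x44
rsvd:1 = 0 → 0x0 << 7 → word 0x44
word = 0x44 → little-endian bytes:
  [0]=0x44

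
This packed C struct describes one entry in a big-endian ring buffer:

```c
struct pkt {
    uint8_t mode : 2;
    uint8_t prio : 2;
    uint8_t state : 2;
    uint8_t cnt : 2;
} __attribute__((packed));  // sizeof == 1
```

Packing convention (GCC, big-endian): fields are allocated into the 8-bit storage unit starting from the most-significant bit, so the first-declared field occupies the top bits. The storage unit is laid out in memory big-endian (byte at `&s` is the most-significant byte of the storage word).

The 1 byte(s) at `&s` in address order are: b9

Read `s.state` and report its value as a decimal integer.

[0]=0xb9 (big-endian) → word 0xb9
mode [6+:2] = (word>>6) & 0x3 = 2
prio [4+:2] = (word>>4) & 0x3 = 3
state [2+:2] = (word>>2) & 0x3 = 2  ←
cnt [0+:2] = (word>>0) & 0x3 = 1

2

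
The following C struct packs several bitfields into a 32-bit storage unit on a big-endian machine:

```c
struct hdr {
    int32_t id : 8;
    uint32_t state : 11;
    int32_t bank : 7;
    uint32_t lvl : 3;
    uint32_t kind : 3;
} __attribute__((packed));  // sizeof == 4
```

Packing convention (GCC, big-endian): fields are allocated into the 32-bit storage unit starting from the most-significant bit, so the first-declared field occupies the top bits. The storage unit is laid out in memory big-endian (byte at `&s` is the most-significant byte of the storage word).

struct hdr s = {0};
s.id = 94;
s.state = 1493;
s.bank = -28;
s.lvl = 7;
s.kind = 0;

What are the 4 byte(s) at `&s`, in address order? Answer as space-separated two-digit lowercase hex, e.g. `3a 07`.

[24+:8] id=94 & 0xff = 0x5e; word=0x5e000000
[13+:11] state=1493 & 0x7ff = 0x5d5; word=0x5ebaa000
[6+:7] bank=-28 & 0x7f = 0x64; word=0x5ebab900
[3+:3] lvl=7 & 0x7 = 0x7; word=0x5ebab938
[0+:3] kind=0 & 0x7 = 0x0; word=0x5ebab938
word = 0x5ebab938 → big-endian bytes:
  [0]=0x5e  [1]=0xba  [2]=0xb9  [3]=0x38

5e ba b9 38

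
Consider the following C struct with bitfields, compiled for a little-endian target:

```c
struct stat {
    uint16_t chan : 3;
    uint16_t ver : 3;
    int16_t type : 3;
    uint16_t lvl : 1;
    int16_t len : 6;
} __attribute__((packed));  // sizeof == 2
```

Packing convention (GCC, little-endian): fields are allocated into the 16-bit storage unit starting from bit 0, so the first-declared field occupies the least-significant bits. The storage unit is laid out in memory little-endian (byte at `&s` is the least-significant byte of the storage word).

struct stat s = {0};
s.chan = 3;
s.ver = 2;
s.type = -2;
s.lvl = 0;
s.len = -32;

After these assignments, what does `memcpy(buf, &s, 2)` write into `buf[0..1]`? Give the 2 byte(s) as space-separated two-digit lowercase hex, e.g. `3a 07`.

chan:3 = 3 → 0x3 << 0 → word 0x0003
ver:3 = 2 → 0x2 << 3 → word 0x0013
type:3 = -2 → 0x6 << 6 → word 0x0193
lvl:1 = 0 → 0x0 << 9 → word 0x0193
len:6 = -32 → 0x20 << 10 → word 0x8193
word = 0x8193 → little-endian bytes:
  [0]=0x93  [1]=0x81

93 81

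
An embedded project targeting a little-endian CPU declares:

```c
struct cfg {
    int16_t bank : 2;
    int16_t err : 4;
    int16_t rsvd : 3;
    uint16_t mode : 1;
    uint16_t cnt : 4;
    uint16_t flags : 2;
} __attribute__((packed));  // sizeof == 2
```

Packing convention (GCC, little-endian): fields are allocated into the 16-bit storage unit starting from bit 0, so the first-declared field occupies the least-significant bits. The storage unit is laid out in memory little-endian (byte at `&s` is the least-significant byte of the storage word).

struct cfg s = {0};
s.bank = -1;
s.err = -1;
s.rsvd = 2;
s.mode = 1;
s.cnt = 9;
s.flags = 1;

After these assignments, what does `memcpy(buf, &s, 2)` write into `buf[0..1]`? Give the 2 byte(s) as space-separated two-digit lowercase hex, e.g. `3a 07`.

bf 66

bank (2b) val=-1 bits=0x3 at bit 0: 0x0003
err (4b) val=-1 bits=0xf at bit 2: 0x003f
rsvd (3b) val=2 bits=0x2 at bit 6: 0x00bf
mode (1b) val=1 bits=0x1 at bit 9: 0x02bf
cnt (4b) val=9 bits=0x9 at bit 10: 0x26bf
flags (2b) val=1 bits=0x1 at bit 14: 0x66bf
word = 0x66bf → little-endian bytes:
  [0]=0xbf  [1]=0x66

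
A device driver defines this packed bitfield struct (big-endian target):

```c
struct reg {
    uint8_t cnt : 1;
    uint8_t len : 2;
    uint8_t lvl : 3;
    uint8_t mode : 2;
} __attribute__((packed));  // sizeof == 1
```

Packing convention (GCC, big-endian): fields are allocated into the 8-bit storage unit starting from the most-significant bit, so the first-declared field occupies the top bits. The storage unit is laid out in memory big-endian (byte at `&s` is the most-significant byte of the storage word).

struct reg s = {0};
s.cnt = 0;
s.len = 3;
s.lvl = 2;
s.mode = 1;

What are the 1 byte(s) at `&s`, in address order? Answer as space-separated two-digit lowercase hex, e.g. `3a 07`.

69

[7+:1] cnt=0 & 0x1 = 0x0; word=0x00
[5+:2] len=3 & 0x3 = 0x3; word=0x60
[2+:3] lvl=2 & 0x7 = 0x2; word=0x68
[0+:2] mode=1 & 0x3 = 0x1; word=0x69
word = 0x69 → big-endian bytes:
  [0]=0x69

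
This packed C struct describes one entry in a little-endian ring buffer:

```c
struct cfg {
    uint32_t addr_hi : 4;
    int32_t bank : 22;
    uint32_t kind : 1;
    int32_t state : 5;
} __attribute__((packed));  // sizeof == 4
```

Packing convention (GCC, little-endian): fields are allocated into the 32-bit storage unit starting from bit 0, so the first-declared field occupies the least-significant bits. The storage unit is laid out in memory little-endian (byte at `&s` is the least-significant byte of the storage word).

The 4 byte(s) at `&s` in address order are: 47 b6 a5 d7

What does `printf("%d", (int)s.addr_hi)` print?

[0]=0x47 [1]=0xb6 [2]=0xa5 [3]=0xd7 (little-endian) → word 0xd7a5b647
addr_hi:4 @ bit 0 → (0xd7a5b647>>0)&0xf = 0x7  ←
bank:22 @ bit 4 → (0xd7a5b647>>4)&0x3fffff = 0x3a5b64
kind:1 @ bit 26 → (0xd7a5b647>>26)&0x1 = 0x1
state:5 @ bit 27 → (0xd7a5b647>>27)&0x1f = 0x1a

7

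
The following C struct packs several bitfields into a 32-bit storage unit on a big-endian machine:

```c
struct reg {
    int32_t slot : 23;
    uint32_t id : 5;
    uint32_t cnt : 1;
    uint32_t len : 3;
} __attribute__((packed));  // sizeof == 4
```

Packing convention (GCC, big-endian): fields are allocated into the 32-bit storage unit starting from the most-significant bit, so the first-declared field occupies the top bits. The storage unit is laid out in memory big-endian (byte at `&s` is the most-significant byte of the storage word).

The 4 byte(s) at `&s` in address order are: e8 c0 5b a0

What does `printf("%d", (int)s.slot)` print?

[0]=0xe8 [1]=0xc0 [2]=0x5b [3]=0xa0 (big-endian) → word 0xe8c05ba0
slot [9+:23] = (word>>9) & 0x7fffff = 7626797  ←
id [4+:5] = (word>>4) & 0x1f = 26
cnt [3+:1] = (word>>3) & 0x1 = 0
len [0+:3] = (word>>0) & 0x7 = 0
slot signed 23b, MSB=1: 7626797 - 8388608 = -761811

-761811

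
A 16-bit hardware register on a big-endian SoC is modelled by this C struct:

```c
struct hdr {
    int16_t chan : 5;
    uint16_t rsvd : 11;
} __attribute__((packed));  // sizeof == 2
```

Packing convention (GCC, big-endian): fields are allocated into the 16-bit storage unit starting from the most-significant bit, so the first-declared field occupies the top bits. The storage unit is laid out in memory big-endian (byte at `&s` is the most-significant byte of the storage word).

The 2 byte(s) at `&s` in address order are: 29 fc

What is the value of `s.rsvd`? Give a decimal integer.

508

[0]=0x29 [1]=0xfc (big-endian) → word 0x29fc
chan:5 @ bit 11 → (0x29fc>>11)&0x1f = 0x5
rsvd:11 @ bit 0 → (0x29fc>>0)&0x7ff = 0x1fc  ←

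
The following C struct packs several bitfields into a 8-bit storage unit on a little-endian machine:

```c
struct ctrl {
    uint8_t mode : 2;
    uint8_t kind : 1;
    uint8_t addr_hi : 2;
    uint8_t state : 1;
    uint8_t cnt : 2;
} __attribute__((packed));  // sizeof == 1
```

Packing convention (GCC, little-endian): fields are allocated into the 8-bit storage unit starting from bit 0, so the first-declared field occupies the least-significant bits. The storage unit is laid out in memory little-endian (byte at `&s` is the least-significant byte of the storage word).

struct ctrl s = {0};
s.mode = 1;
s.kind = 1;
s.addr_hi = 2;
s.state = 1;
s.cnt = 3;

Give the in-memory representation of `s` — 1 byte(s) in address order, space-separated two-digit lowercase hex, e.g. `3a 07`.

mode:2 = 1 → 0x1 << 0 → word 0x01
kind:1 = 1 → 0x1 << 2 → word 0x05
addr_hi:2 = 2 → 0x2 << 3 → word 0x15
state:1 = 1 → 0x1 << 5 → word 0x35
cnt:2 = 3 → 0x3 << 6 → word 0xf5
word = 0xf5 → little-endian bytes:
  [0]=0xf5

f5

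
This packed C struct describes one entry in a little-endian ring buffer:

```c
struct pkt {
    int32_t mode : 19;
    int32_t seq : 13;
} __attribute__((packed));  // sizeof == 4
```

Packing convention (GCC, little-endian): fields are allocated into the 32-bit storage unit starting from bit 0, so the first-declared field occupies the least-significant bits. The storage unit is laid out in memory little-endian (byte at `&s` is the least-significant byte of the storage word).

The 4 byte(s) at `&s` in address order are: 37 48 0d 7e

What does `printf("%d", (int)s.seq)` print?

[0]=0x37 [1]=0x48 [2]=0x0d [3]=0x7e (little-endian) → word 0x7e0d4837
mode [0+:19] = (word>>0) & 0x7ffff = 346167
seq [19+:13] = (word>>19) & 0x1fff = 4033  ←
seq signed 13b, MSB=0: value = 4033

4033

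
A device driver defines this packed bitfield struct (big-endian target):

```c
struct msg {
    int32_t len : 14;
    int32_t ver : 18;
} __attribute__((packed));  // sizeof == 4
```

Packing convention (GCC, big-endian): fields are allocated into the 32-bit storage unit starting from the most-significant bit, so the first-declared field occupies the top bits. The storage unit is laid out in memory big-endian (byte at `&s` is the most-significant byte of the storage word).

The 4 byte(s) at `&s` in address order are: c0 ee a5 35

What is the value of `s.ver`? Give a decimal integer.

-88779

[0]=0xc0 [1]=0xee [2]=0xa5 [3]=0x35 (big-endian) → word 0xc0eea535
len:14 @ bit 18 → (0xc0eea535>>18)&0x3fff = 0x303b
ver:18 @ bit 0 → (0xc0eea535>>0)&0x3ffff = 0x2a535  ←
ver signed 18b, MSB=1: 173365 - 262144 = -88779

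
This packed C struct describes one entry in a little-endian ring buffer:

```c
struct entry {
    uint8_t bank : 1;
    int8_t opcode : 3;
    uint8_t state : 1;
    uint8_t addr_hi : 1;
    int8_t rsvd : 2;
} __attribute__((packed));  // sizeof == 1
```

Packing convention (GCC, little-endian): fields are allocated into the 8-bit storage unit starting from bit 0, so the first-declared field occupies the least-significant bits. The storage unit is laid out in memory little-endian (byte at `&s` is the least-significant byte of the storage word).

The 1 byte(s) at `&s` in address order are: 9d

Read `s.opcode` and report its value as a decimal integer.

[0]=0x9d (little-endian) → word 0x9d
bank:1 @ bit 0 → (0x9d>>0)&0x1 = 0x1
opcode:3 @ bit 1 → (0x9d>>1)&0x7 = 0x6  ←
state:1 @ bit 4 → (0x9d>>4)&0x1 = 0x1
addr_hi:1 @ bit 5 → (0x9d>>5)&0x1 = 0x0
rsvd:2 @ bit 6 → (0x9d>>6)&0x3 = 0x2
opcode signed 3b, MSB=1: 6 - 8 = -2

-2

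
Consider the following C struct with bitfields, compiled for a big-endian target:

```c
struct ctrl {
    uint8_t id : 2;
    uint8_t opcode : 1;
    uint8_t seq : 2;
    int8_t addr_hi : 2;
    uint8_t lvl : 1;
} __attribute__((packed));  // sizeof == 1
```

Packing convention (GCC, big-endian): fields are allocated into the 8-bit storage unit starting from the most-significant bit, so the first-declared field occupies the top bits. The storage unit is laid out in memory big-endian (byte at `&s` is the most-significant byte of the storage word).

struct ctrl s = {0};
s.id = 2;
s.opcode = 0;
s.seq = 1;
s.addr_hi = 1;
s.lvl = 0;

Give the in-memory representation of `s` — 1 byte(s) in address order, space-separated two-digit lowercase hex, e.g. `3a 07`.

id (2b) val=2 bits=0x2 at bit 6: 0x80
opcode (1b) val=0 bits=0x0 at bit 5: 0x80
seq (2b) val=1 bits=0x1 at bit 3: 0x88
addr_hi (2b) val=1 bits=0x1 at bit 1: 0x8a
lvl (1b) val=0 bits=0x0 at bit 0: 0x8a
word = 0x8a → big-endian bytes:
  [0]=0x8a

8a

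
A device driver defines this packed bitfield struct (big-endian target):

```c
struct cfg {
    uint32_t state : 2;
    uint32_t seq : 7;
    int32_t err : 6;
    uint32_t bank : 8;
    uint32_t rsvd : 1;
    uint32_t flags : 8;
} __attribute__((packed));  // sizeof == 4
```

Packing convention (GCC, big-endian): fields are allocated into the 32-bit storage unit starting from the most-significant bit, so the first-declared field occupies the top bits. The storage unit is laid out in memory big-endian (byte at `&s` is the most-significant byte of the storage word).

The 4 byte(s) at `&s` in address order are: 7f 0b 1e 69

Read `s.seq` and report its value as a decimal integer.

[0]=0x7f [1]=0x0b [2]=0x1e [3]=0x69 (big-endian) → word 0x7f0b1e69
state [30+:2] = (word>>30) & 0x3 = 1
seq [23+:7] = (word>>23) & 0x7f = 126  ←
err [17+:6] = (word>>17) & 0x3f = 5
bank [9+:8] = (word>>9) & 0xff = 143
rsvd [8+:1] = (word>>8) & 0x1 = 0
flags [0+:8] = (word>>0) & 0xff = 105

126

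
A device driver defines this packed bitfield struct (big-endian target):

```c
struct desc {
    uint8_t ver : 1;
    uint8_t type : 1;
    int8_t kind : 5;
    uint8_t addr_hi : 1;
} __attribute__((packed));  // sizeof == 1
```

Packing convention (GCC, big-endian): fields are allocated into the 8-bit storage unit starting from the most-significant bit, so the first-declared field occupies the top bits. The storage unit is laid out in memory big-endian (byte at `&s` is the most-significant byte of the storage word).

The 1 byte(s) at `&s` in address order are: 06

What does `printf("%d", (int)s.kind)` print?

3

[0]=0x06 (big-endian) → word 0x06
ver [7+:1] = (word>>7) & 0x1 = 0
type [6+:1] = (word>>6) & 0x1 = 0
kind [1+:5] = (word>>1) & 0x1f = 3  ←
addr_hi [0+:1] = (word>>0) & 0x1 = 0
kind signed 5b, MSB=0: value = 3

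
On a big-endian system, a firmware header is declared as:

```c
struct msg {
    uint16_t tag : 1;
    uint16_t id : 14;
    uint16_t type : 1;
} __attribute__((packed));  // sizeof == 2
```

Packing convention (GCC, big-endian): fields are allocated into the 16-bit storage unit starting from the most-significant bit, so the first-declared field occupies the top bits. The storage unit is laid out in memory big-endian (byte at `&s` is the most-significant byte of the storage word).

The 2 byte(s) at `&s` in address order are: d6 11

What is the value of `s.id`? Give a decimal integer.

[0]=0xd6 [1]=0x11 (big-endian) → word 0xd611
tag:1 @ bit 15 → (0xd611>>15)&0x1 = 0x1
id:14 @ bit 1 → (0xd611>>1)&0x3fff = 0x2b08  ←
type:1 @ bit 0 → (0xd611>>0)&0x1 = 0x1

11016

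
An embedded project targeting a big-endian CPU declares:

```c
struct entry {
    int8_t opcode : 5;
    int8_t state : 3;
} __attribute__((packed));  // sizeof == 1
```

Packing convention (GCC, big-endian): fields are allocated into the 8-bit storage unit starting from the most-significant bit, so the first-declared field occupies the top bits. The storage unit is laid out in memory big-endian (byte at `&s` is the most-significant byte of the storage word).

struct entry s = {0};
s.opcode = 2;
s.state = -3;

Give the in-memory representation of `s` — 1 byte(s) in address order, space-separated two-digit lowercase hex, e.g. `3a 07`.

opcode:5 = 2 → 0x2 << 3 → word 0x10
state:3 = -3 → 0x5 << 0 → word 0x15
word = 0x15 → big-endian bytes:
  [0]=0x15

15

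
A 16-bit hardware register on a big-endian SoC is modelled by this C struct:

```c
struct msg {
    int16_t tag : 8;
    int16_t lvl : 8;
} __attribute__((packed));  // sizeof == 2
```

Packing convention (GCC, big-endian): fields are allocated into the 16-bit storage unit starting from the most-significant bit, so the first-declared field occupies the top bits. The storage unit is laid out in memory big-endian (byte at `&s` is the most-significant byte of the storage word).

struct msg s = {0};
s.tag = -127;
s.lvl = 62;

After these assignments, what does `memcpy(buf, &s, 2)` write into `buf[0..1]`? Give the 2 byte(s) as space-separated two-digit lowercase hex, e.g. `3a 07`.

tag:8 = -127 → 0x81 << 8 → word 0x8100
lvl:8 = 62 → 0x3e << 0 → word 0x813e
word = 0x813e → big-endian bytes:
  [0]=0x81  [1]=0x3e

81 3e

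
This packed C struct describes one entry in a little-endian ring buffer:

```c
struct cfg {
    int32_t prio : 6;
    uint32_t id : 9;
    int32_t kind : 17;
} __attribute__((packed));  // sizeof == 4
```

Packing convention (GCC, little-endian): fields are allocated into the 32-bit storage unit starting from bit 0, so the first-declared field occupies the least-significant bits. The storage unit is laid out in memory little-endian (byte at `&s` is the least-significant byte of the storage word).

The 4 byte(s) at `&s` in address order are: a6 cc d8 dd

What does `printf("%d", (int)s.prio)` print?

-26

[0]=0xa6 [1]=0xcc [2]=0xd8 [3]=0xdd (little-endian) → word 0xddd8cca6
prio [0+:6] = (word>>0) & 0x3f = 38  ←
id [6+:9] = (word>>6) & 0x1ff = 306
kind [15+:17] = (word>>15) & 0x1ffff = 113585
prio signed 6b, MSB=1: 38 - 64 = -26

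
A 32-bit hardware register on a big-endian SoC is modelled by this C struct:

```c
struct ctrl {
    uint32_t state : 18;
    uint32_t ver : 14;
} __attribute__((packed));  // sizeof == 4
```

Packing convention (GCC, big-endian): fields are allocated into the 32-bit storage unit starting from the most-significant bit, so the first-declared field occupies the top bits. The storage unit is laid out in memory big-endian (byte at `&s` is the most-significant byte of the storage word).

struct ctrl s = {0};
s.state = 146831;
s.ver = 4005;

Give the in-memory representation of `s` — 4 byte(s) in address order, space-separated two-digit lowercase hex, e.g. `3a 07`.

8f 63 cf a5

[14+:18] state=146831 & 0x3ffff = 0x23d8f; word=0x8f63c000
[0+:14] ver=4005 & 0x3fff = 0xfa5; word=0x8f63cfa5
word = 0x8f63cfa5 → big-endian bytes:
  [0]=0x8f  [1]=0x63  [2]=0xcf  [3]=0xa5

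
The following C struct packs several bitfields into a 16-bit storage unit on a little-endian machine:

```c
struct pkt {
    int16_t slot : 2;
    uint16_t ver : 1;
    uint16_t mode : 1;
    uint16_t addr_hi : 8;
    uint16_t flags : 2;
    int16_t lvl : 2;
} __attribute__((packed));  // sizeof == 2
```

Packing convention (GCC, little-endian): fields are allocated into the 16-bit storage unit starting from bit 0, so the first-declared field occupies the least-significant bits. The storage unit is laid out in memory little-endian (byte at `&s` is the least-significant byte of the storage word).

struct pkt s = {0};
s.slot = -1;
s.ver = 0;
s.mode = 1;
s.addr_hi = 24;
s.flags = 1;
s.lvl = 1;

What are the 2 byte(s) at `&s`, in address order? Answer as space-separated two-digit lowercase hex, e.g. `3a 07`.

[0+:2] slot=-1 & 0x3 = 0x3; word=0x0003
[2+:1] ver=0 & 0x1 = 0x0; word=0x0003
[3+:1] mode=1 & 0x1 = 0x1; word=0x000b
[4+:8] addr_hi=24 & 0xff = 0x18; word=0x018b
[12+:2] flags=1 & 0x3 = 0x1; word=0x118b
[14+:2] lvl=1 & 0x3 = 0x1; word=0x518b
word = 0x518b → little-endian bytes:
  [0]=0x8b  [1]=0x51

8b 51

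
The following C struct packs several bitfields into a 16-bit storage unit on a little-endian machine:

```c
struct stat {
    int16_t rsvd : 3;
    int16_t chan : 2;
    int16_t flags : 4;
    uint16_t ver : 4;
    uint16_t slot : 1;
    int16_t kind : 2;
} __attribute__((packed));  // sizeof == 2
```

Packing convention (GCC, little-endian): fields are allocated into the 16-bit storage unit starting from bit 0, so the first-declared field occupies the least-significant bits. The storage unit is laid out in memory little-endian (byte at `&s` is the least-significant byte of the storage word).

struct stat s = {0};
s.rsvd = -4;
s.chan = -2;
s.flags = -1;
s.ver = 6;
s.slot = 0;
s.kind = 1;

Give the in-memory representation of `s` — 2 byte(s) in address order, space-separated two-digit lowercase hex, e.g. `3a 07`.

f4 4d

rsvd (3b) val=-4 bits=0x4 at bit 0: 0x0004
chan (2b) val=-2 bits=0x2 at bit 3: 0x0014
flags (4b) val=-1 bits=0xf at bit 5: 0x01f4
ver (4b) val=6 bits=0x6 at bit 9: 0x0df4
slot (1b) val=0 bits=0x0 at bit 13: 0x0df4
kind (2b) val=1 bits=0x1 at bit 14: 0x4df4
word = 0x4df4 → little-endian bytes:
  [0]=0xf4  [1]=0x4d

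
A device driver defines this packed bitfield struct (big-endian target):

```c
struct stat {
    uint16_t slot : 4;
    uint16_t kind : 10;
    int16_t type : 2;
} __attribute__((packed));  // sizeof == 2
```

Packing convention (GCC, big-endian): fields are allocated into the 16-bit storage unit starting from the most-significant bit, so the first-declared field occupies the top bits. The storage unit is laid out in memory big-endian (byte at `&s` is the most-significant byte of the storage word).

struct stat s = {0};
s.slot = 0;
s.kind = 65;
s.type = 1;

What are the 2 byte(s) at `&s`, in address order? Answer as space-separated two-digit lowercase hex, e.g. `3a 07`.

01 05

[12+:4] slot=0 & 0xf = 0x0; word=0x0000
[2+:10] kind=65 & 0x3ff = 0x41; word=0x0104
[0+:2] type=1 & 0x3 = 0x1; word=0x0105
word = 0x0105 → big-endian bytes:
  [0]=0x01  [1]=0x05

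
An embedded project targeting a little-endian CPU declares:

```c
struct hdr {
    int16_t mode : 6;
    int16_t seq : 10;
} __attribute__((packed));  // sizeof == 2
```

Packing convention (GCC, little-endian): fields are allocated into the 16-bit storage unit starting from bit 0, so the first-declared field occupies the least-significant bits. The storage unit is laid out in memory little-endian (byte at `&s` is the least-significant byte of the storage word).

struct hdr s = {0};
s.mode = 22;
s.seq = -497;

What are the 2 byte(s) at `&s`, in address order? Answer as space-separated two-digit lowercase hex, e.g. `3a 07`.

d6 83

[0+:6] mode=22 & 0x3f = 0x16; word=0x0016
[6+:10] seq=-497 & 0x3ff = 0x20f; word=0x83d6
word = 0x83d6 → little-endian bytes:
  [0]=0xd6  [1]=0x83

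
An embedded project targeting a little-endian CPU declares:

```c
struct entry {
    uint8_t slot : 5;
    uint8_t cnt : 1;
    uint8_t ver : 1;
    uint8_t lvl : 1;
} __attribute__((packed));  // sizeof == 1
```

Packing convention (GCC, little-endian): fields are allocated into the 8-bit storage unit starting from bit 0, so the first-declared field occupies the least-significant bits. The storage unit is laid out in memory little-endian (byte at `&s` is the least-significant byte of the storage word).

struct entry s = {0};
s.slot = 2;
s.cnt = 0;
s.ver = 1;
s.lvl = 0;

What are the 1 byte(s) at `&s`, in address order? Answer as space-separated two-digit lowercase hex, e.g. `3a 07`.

42

slot:5 = 2 → 0x2 << 0 → word 0x02
cnt:1 = 0 → 0x0 << 5 → word 0x02
ver:1 = 1 → 0x1 << 6 → word 0x42
lvl:1 = 0 → 0x0 << 7 → word 0x42
word = 0x42 → little-endian bytes:
  [0]=0x42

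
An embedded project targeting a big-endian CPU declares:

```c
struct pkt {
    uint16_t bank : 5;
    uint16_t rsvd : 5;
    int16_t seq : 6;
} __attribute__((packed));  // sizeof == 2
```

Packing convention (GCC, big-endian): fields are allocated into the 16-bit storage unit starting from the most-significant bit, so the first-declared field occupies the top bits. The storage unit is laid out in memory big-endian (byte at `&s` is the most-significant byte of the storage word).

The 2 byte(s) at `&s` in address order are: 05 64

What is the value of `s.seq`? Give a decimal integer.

-28

[0]=0x05 [1]=0x64 (big-endian) → word 0x0564
bank:5 @ bit 11 → (0x0564>>11)&0x1f = 0x0
rsvd:5 @ bit 6 → (0x0564>>6)&0x1f = 0x15
seq:6 @ bit 0 → (0x0564>>0)&0x3f = 0x24  ←
seq signed 6b, MSB=1: 36 - 64 = -28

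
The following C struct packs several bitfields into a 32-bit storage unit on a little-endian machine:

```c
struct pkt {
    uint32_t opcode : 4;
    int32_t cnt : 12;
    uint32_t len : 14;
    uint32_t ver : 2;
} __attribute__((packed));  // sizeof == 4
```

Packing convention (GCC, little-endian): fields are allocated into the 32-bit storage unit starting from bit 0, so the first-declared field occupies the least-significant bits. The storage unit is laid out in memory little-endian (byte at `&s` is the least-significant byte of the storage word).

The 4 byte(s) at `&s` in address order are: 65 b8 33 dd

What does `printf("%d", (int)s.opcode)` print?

5

[0]=0x65 [1]=0xb8 [2]=0x33 [3]=0xdd (little-endian) → word 0xdd33b865
opcode [0+:4] = (word>>0) & 0xf = 5  ←
cnt [4+:12] = (word>>4) & 0xfff = 2950
len [16+:14] = (word>>16) & 0x3fff = 7475
ver [30+:2] = (word>>30) & 0x3 = 3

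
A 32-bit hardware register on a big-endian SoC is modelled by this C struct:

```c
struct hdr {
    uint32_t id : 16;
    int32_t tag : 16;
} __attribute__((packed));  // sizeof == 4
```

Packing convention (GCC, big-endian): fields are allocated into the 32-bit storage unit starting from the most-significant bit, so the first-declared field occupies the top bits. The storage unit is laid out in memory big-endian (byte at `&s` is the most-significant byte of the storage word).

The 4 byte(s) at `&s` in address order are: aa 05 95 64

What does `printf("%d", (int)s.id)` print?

[0]=0xaa [1]=0x05 [2]=0x95 [3]=0x64 (big-endian) → word 0xaa059564
id [16+:16] = (word>>16) & 0xffff = 43525  ←
tag [0+:16] = (word>>0) & 0xffff = 38244

43525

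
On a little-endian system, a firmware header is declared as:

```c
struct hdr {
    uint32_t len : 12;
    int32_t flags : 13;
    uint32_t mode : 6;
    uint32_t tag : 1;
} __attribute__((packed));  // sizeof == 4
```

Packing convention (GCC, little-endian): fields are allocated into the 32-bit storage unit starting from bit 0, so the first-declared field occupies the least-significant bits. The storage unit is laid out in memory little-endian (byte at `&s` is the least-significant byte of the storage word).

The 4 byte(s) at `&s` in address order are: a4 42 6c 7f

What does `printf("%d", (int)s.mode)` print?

[0]=0xa4 [1]=0x42 [2]=0x6c [3]=0x7f (little-endian) → word 0x7f6c42a4
len:12 @ bit 0 → (0x7f6c42a4>>0)&0xfff = 0x2a4
flags:13 @ bit 12 → (0x7f6c42a4>>12)&0x1fff = 0x16c4
mode:6 @ bit 25 → (0x7f6c42a4>>25)&0x3f = 0x3f  ←
tag:1 @ bit 31 → (0x7f6c42a4>>31)&0x1 = 0x0

63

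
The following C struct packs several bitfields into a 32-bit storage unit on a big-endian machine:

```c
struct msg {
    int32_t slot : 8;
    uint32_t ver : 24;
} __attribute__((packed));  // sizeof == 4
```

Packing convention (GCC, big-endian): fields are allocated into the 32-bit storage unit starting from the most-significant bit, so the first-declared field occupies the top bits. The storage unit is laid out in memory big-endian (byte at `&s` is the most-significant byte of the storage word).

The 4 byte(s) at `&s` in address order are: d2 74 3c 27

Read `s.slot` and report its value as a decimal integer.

-46

[0]=0xd2 [1]=0x74 [2]=0x3c [3]=0x27 (big-endian) → word 0xd2743c27
slot:8 @ bit 24 → (0xd2743c27>>24)&0xff = 0xd2  ←
ver:24 @ bit 0 → (0xd2743c27>>0)&0xffffff = 0x743c27
slot signed 8b, MSB=1: 210 - 256 = -46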